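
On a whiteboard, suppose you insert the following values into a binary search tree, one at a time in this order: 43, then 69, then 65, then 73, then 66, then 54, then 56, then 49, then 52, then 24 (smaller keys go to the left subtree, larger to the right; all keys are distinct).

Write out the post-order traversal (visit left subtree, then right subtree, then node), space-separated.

Resulting structure (node: left, right):
  43: L=24, R=69
  69: L=65, R=73
  65: L=54, R=66
  73: L=–, R=–
  66: L=–, R=–
  54: L=49, R=56
  56: L=–, R=–
  49: L=–, R=52
  52: L=–, R=–
  24: L=–, R=–

24 52 49 56 54 66 65 73 69 43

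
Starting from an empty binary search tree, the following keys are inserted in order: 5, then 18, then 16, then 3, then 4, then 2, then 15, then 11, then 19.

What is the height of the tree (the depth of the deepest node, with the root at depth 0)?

4

Insert 5: tree is empty, so 5 becomes the root.
Insert 18: 18 > 5 → go right. Place as right child of 5.
Insert 16: 16 > 5 → go right; 16 < 18 → go left. Place as left child of 18.
Insert 3: 3 < 5 → go left. Place as left child of 5.
Insert 4: 4 < 5 → go left; 4 > 3 → go right. Place as right child of 3.
Insert 2: 2 < 5 → go left; 2 < 3 → go left. Place as left child of 3.
Insert 15: 15 > 5 → go right; 15 < 18 → go left; 15 < 16 → go left. Place as left child of 16.
Insert 11: 11 > 5 → go right; 11 < 18 → go left; 11 < 16 → go left; 11 < 15 → go left. Place as left child of 15.
Insert 19: 19 > 5 → go right; 19 > 18 → go right. Place as right child of 18.

The deepest node is 11 at depth 4.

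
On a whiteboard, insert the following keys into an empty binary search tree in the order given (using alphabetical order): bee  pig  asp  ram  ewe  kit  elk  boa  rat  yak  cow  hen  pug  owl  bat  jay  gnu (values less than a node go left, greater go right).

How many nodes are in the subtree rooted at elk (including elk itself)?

3

bee: root
pig: right child of bee (depth 1)
asp: left child of bee (depth 1)
ram: right child of pig (depth 2)
ewe: left child of pig (depth 2)
kit: right child of ewe (depth 3)
elk: left child of ewe (depth 3)
boa: left child of elk (depth 4)
rat: right child of ram (depth 3)
yak: right child of rat (depth 4)
cow: right child of boa (depth 5)
hen: left child of kit (depth 4)
pug: left child of ram (depth 3)
owl: right child of kit (depth 4)
bat: right child of asp (depth 2)
jay: right child of hen (depth 5)
gnu: left child of hen (depth 5)

Subtree rooted at elk contains: elk, boa, cow — 3 nodes.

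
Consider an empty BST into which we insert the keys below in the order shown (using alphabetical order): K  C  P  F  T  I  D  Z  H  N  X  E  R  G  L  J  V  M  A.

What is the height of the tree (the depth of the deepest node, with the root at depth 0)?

5

Insert K: tree is empty, so K becomes the root.
Insert C: C < K → go left. Place as left child of K.
Insert P: P > K → go right. Place as right child of K.
Insert F: F < K → go left; F > C → go right. Place as right child of C.
Insert T: T > K → go right; T > P → go right. Place as right child of P.
Insert I: I < K → go left; I > C → go right; I > F → go right. Place as right child of F.
Insert D: D < K → go left; D > C → go right; D < F → go left. Place as left child of F.
Insert Z: Z > K → go right; Z > P → go right; Z > T → go right. Place as right child of T.
Insert H: H < K → go left; H > C → go right; H > F → go right; H < I → go left. Place as left child of I.
Insert N: N > K → go right; N < P → go left. Place as left child of P.
Insert X: X > K → go right; X > P → go right; X > T → go right; X < Z → go left. Place as left child of Z.
Insert E: E < K → go left; E > C → go right; E < F → go left; E > D → go right. Place as right child of D.
Insert R: R > K → go right; R > P → go right; R < T → go left. Place as left child of T.
Insert G: G < K → go left; G > C → go right; G > F → go right; G < I → go left; G < H → go left. Place as left child of H.
Insert L: L > K → go right; L < P → go left; L < N → go left. Place as left child of N.
Insert J: J < K → go left; J > C → go right; J > F → go right; J > I → go right. Place as right child of I.
Insert V: V > K → go right; V > P → go right; V > T → go right; V < Z → go left; V < X → go left. Place as left child of X.
Insert M: M > K → go right; M < P → go left; M < N → go left; M > L → go right. Place as right child of L.
Insert A: A < K → go left; A < C → go left. Place as left child of C.

The deepest node is G at depth 5.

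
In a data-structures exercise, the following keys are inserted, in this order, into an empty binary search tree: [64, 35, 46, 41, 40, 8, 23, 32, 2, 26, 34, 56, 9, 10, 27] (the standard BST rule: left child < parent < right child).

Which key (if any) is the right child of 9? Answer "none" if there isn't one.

64: root
35: left child of 64 (depth 1)
46: right child of 35 (depth 2)
41: left child of 46 (depth 3)
40: left child of 41 (depth 4)
8: left child of 35 (depth 2)
23: right child of 8 (depth 3)
32: right child of 23 (depth 4)
2: left child of 8 (depth 3)
26: left child of 32 (depth 5)
34: right child of 32 (depth 5)
56: right child of 46 (depth 3)
9: left child of 23 (depth 4)
10: right child of 9 (depth 5)
27: right child of 26 (depth 6)

10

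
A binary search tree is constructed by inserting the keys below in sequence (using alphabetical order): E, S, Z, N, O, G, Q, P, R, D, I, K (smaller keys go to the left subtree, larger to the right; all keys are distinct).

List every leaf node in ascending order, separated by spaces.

D K P R Z

E: root
S: right child of E (depth 1)
Z: right child of S (depth 2)
N: left child of S (depth 2)
O: right child of N (depth 3)
G: left child of N (depth 3)
Q: right child of O (depth 4)
P: left child of Q (depth 5)
R: right child of Q (depth 5)
D: left child of E (depth 1)
I: right child of G (depth 4)
K: right child of I (depth 5)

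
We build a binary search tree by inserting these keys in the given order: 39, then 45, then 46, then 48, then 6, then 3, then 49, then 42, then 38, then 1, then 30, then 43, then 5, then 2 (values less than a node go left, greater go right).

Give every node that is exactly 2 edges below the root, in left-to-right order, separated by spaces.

3 38 42 46

39: root
45: right child of 39 (depth 1)
46: right child of 45 (depth 2)
48: right child of 46 (depth 3)
6: left child of 39 (depth 1)
3: left child of 6 (depth 2)
49: right child of 48 (depth 4)
42: left child of 45 (depth 2)
38: right child of 6 (depth 2)
1: left child of 3 (depth 3)
30: left child of 38 (depth 3)
43: right child of 42 (depth 3)
5: right child of 3 (depth 3)
2: right child of 1 (depth 4)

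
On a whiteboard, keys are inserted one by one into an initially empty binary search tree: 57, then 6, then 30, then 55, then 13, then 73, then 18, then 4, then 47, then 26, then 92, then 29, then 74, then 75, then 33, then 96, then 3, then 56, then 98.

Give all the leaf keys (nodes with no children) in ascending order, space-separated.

Insert 57: tree is empty, so 57 becomes the root.
Insert 6: 6 < 57 → go left. Place as left child of 57.
Insert 30: 30 < 57 → go left; 30 > 6 → go right. Place as right child of 6.
Insert 55: 55 < 57 → go left; 55 > 6 → go right; 55 > 30 → go right. Place as right child of 30.
Insert 13: 13 < 57 → go left; 13 > 6 → go right; 13 < 30 → go left. Place as left child of 30.
Insert 73: 73 > 57 → go right. Place as right child of 57.
Insert 18: 18 < 57 → go left; 18 > 6 → go right; 18 < 30 → go left; 18 > 13 → go right. Place as right child of 13.
Insert 4: 4 < 57 → go left; 4 < 6 → go left. Place as left child of 6.
Insert 47: 47 < 57 → go left; 47 > 6 → go right; 47 > 30 → go right; 47 < 55 → go left. Place as left child of 55.
Insert 26: 26 < 57 → go left; 26 > 6 → go right; 26 < 30 → go left; 26 > 13 → go right; 26 > 18 → go right. Place as right child of 18.
Insert 92: 92 > 57 → go right; 92 > 73 → go right. Place as right child of 73.
Insert 29: 29 < 57 → go left; 29 > 6 → go right; 29 < 30 → go left; 29 > 13 → go right; 29 > 18 → go right; 29 > 26 → go right. Place as right child of 26.
Insert 74: 74 > 57 → go right; 74 > 73 → go right; 74 < 92 → go left. Place as left child of 92.
Insert 75: 75 > 57 → go right; 75 > 73 → go right; 75 < 92 → go left; 75 > 74 → go right. Place as right child of 74.
Insert 33: 33 < 57 → go left; 33 > 6 → go right; 33 > 30 → go right; 33 < 55 → go left; 33 < 47 → go left. Place as left child of 47.
Insert 96: 96 > 57 → go right; 96 > 73 → go right; 96 > 92 → go right. Place as right child of 92.
Insert 3: 3 < 57 → go left; 3 < 6 → go left; 3 < 4 → go left. Place as left child of 4.
Insert 56: 56 < 57 → go left; 56 > 6 → go right; 56 > 30 → go right; 56 > 55 → go right. Place as right child of 55.
Insert 98: 98 > 57 → go right; 98 > 73 → go right; 98 > 92 → go right; 98 > 96 → go right. Place as right child of 96.

3 29 33 56 75 98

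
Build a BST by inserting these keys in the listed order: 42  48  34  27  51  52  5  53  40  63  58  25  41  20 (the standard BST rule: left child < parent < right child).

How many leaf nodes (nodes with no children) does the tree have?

3

Insert 42: tree is empty, so 42 becomes the root.
Insert 48: 48 > 42 → go right. Place as right child of 42.
Insert 34: 34 < 42 → go left. Place as left child of 42.
Insert 27: 27 < 42 → go left; 27 < 34 → go left. Place as left child of 34.
Insert 51: 51 > 42 → go right; 51 > 48 → go right. Place as right child of 48.
Insert 52: 52 > 42 → go right; 52 > 48 → go right; 52 > 51 → go right. Place as right child of 51.
Insert 5: 5 < 42 → go left; 5 < 34 → go left; 5 < 27 → go left. Place as left child of 27.
Insert 53: 53 > 42 → go right; 53 > 48 → go right; 53 > 51 → go right; 53 > 52 → go right. Place as right child of 52.
Insert 40: 40 < 42 → go left; 40 > 34 → go right. Place as right child of 34.
Insert 63: 63 > 42 → go right; 63 > 48 → go right; 63 > 51 → go right; 63 > 52 → go right; 63 > 53 → go right. Place as right child of 53.
Insert 58: 58 > 42 → go right; 58 > 48 → go right; 58 > 51 → go right; 58 > 52 → go right; 58 > 53 → go right; 58 < 63 → go left. Place as left child of 63.
Insert 25: 25 < 42 → go left; 25 < 34 → go left; 25 < 27 → go left; 25 > 5 → go right. Place as right child of 5.
Insert 41: 41 < 42 → go left; 41 > 34 → go right; 41 > 40 → go right. Place as right child of 40.
Insert 20: 20 < 42 → go left; 20 < 34 → go left; 20 < 27 → go left; 20 > 5 → go right; 20 < 25 → go left. Place as left child of 25.

Leaves: 20, 41, 58 — 3 in total.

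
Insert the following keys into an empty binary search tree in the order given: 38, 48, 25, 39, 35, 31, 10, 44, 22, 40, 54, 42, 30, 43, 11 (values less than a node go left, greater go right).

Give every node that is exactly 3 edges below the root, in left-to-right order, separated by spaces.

Insert 38: tree is empty, so 38 becomes the root.
Insert 48: 48 > 38 → go right. Place as right child of 38.
Insert 25: 25 < 38 → go left. Place as left child of 38.
Insert 39: 39 > 38 → go right; 39 < 48 → go left. Place as left child of 48.
Insert 35: 35 < 38 → go left; 35 > 25 → go right. Place as right child of 25.
Insert 31: 31 < 38 → go left; 31 > 25 → go right; 31 < 35 → go left. Place as left child of 35.
Insert 10: 10 < 38 → go left; 10 < 25 → go left. Place as left child of 25.
Insert 44: 44 > 38 → go right; 44 < 48 → go left; 44 > 39 → go right. Place as right child of 39.
Insert 22: 22 < 38 → go left; 22 < 25 → go left; 22 > 10 → go right. Place as right child of 10.
Insert 40: 40 > 38 → go right; 40 < 48 → go left; 40 > 39 → go right; 40 < 44 → go left. Place as left child of 44.
Insert 54: 54 > 38 → go right; 54 > 48 → go right. Place as right child of 48.
Insert 42: 42 > 38 → go right; 42 < 48 → go left; 42 > 39 → go right; 42 < 44 → go left; 42 > 40 → go right. Place as right child of 40.
Insert 30: 30 < 38 → go left; 30 > 25 → go right; 30 < 35 → go left; 30 < 31 → go left. Place as left child of 31.
Insert 43: 43 > 38 → go right; 43 < 48 → go left; 43 > 39 → go right; 43 < 44 → go left; 43 > 40 → go right; 43 > 42 → go right. Place as right child of 42.
Insert 11: 11 < 38 → go left; 11 < 25 → go left; 11 > 10 → go right; 11 < 22 → go left. Place as left child of 22.

22 31 44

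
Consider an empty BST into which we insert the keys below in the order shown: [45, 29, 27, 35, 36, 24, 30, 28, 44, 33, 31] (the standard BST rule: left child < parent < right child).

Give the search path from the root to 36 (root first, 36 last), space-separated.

45 29 35 36

45: root
29: left child of 45 (depth 1)
27: left child of 29 (depth 2)
35: right child of 29 (depth 2)
36: right child of 35 (depth 3)
24: left child of 27 (depth 3)
30: left child of 35 (depth 3)
28: right child of 27 (depth 3)
44: right child of 36 (depth 4)
33: right child of 30 (depth 4)
31: left child of 33 (depth 5)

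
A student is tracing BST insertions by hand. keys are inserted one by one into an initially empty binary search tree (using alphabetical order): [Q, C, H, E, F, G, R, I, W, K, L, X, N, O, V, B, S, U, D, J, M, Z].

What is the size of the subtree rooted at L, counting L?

4

Q: root
C: left child of Q (depth 1)
H: right child of C (depth 2)
E: left child of H (depth 3)
F: right child of E (depth 4)
G: right child of F (depth 5)
R: right child of Q (depth 1)
I: right child of H (depth 3)
W: right child of R (depth 2)
K: right child of I (depth 4)
L: right child of K (depth 5)
X: right child of W (depth 3)
N: right child of L (depth 6)
O: right child of N (depth 7)
V: left child of W (depth 3)
B: left child of C (depth 2)
S: left child of V (depth 4)
U: right child of S (depth 5)
D: left child of E (depth 4)
J: left child of K (depth 5)
M: left child of N (depth 7)
Z: right child of X (depth 4)

Subtree rooted at L contains: L, N, M, O — 4 nodes.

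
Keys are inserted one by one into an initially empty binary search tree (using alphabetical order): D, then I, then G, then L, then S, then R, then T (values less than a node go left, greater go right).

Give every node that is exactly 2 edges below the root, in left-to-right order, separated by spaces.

G L

Insert D: tree is empty, so D becomes the root.
Insert I: I > D → go right. Place as right child of D.
Insert G: G > D → go right; G < I → go left. Place as left child of I.
Insert L: L > D → go right; L > I → go right. Place as right child of I.
Insert S: S > D → go right; S > I → go right; S > L → go right. Place as right child of L.
Insert R: R > D → go right; R > I → go right; R > L → go right; R < S → go left. Place as left child of S.
Insert T: T > D → go right; T > I → go right; T > L → go right; T > S → go right. Place as right child of S.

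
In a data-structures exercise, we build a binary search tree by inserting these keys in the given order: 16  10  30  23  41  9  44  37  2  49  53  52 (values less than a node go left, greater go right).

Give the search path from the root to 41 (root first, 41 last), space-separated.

Resulting structure (node: left, right):
  16: L=10, R=30
  10: L=9, R=–
  30: L=23, R=41
  23: L=–, R=–
  41: L=37, R=44
  9: L=2, R=–
  44: L=–, R=49
  37: L=–, R=–
  2: L=–, R=–
  49: L=–, R=53
  53: L=52, R=–
  52: L=–, R=–

16 30 41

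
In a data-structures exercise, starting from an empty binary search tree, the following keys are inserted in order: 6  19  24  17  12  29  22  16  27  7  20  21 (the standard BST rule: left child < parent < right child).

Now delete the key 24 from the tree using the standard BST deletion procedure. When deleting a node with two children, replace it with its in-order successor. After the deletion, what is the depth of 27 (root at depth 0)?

2

6: root
19: right child of 6 (depth 1)
24: right child of 19 (depth 2)
17: left child of 19 (depth 2)
12: left child of 17 (depth 3)
29: right child of 24 (depth 3)
22: left child of 24 (depth 3)
16: right child of 12 (depth 4)
27: left child of 29 (depth 4)
7: left child of 12 (depth 4)
20: left child of 22 (depth 4)
21: right child of 20 (depth 5)

Delete 24 (two children — replace with in-order successor).
After deletion, path to 27: 6 → 19 → 27.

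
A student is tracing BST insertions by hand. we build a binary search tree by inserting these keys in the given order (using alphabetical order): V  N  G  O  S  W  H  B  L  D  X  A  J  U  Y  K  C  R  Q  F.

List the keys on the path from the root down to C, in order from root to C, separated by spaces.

Resulting structure (node: left, right):
  V: L=N, R=W
  N: L=G, R=O
  G: L=B, R=H
  O: L=–, R=S
  S: L=R, R=U
  W: L=–, R=X
  H: L=–, R=L
  B: L=A, R=D
  L: L=J, R=–
  D: L=C, R=F
  X: L=–, R=Y
  A: L=–, R=–
  J: L=–, R=K
  U: L=–, R=–
  Y: L=–, R=–
  K: L=–, R=–
  C: L=–, R=–
  R: L=Q, R=–
  Q: L=–, R=–
  F: L=–, R=–

V N G B D C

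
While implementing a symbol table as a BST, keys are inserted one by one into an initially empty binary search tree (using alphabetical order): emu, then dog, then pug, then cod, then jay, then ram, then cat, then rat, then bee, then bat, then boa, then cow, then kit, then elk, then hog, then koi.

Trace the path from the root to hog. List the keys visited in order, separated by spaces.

emu pug jay hog

Insert emu: tree is empty, so emu becomes the root.
Insert dog: dog < emu → go left. Place as left child of emu.
Insert pug: pug > emu → go right. Place as right child of emu.
Insert cod: cod < emu → go left; cod < dog → go left. Place as left child of dog.
Insert jay: jay > emu → go right; jay < pug → go left. Place as left child of pug.
Insert ram: ram > emu → go right; ram > pug → go right. Place as right child of pug.
Insert cat: cat < emu → go left; cat < dog → go left; cat < cod → go left. Place as left child of cod.
Insert rat: rat > emu → go right; rat > pug → go right; rat > ram → go right. Place as right child of ram.
Insert bee: bee < emu → go left; bee < dog → go left; bee < cod → go left; bee < cat → go left. Place as left child of cat.
Insert bat: bat < emu → go left; bat < dog → go left; bat < cod → go left; bat < cat → go left; bat < bee → go left. Place as left child of bee.
Insert boa: boa < emu → go left; boa < dog → go left; boa < cod → go left; boa < cat → go left; boa > bee → go right. Place as right child of bee.
Insert cow: cow < emu → go left; cow < dog → go left; cow > cod → go right. Place as right child of cod.
Insert kit: kit > emu → go right; kit < pug → go left; kit > jay → go right. Place as right child of jay.
Insert elk: elk < emu → go left; elk > dog → go right. Place as right child of dog.
Insert hog: hog > emu → go right; hog < pug → go left; hog < jay → go left. Place as left child of jay.
Insert koi: koi > emu → go right; koi < pug → go left; koi > jay → go right; koi > kit → go right. Place as right child of kit.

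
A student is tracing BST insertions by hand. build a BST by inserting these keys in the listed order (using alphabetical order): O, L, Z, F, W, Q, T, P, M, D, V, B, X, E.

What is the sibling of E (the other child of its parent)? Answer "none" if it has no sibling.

B

Resulting structure (node: left, right):
  O: L=L, R=Z
  L: L=F, R=M
  Z: L=W, R=–
  F: L=D, R=–
  W: L=Q, R=X
  Q: L=P, R=T
  T: L=–, R=V
  P: L=–, R=–
  M: L=–, R=–
  D: L=B, R=E
  V: L=–, R=–
  B: L=–, R=–
  X: L=–, R=–
  E: L=–, R=–

E's parent is D; the other child of D is B.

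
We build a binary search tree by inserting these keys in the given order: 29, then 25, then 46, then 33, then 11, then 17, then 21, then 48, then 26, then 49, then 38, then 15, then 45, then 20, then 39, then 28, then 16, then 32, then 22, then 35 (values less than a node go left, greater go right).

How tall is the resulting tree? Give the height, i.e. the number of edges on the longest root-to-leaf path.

Insert 29: tree is empty, so 29 becomes the root.
Insert 25: 25 < 29 → go left. Place as left child of 29.
Insert 46: 46 > 29 → go right. Place as right child of 29.
Insert 33: 33 > 29 → go right; 33 < 46 → go left. Place as left child of 46.
Insert 11: 11 < 29 → go left; 11 < 25 → go left. Place as left child of 25.
Insert 17: 17 < 29 → go left; 17 < 25 → go left; 17 > 11 → go right. Place as right child of 11.
Insert 21: 21 < 29 → go left; 21 < 25 → go left; 21 > 11 → go right; 21 > 17 → go right. Place as right child of 17.
Insert 48: 48 > 29 → go right; 48 > 46 → go right. Place as right child of 46.
Insert 26: 26 < 29 → go left; 26 > 25 → go right. Place as right child of 25.
Insert 49: 49 > 29 → go right; 49 > 46 → go right; 49 > 48 → go right. Place as right child of 48.
Insert 38: 38 > 29 → go right; 38 < 46 → go left; 38 > 33 → go right. Place as right child of 33.
Insert 15: 15 < 29 → go left; 15 < 25 → go left; 15 > 11 → go right; 15 < 17 → go left. Place as left child of 17.
Insert 45: 45 > 29 → go right; 45 < 46 → go left; 45 > 33 → go right; 45 > 38 → go right. Place as right child of 38.
Insert 20: 20 < 29 → go left; 20 < 25 → go left; 20 > 11 → go right; 20 > 17 → go right; 20 < 21 → go left. Place as left child of 21.
Insert 39: 39 > 29 → go right; 39 < 46 → go left; 39 > 33 → go right; 39 > 38 → go right; 39 < 45 → go left. Place as left child of 45.
Insert 28: 28 < 29 → go left; 28 > 25 → go right; 28 > 26 → go right. Place as right child of 26.
Insert 16: 16 < 29 → go left; 16 < 25 → go left; 16 > 11 → go right; 16 < 17 → go left; 16 > 15 → go right. Place as right child of 15.
Insert 32: 32 > 29 → go right; 32 < 46 → go left; 32 < 33 → go left. Place as left child of 33.
Insert 22: 22 < 29 → go left; 22 < 25 → go left; 22 > 11 → go right; 22 > 17 → go right; 22 > 21 → go right. Place as right child of 21.
Insert 35: 35 > 29 → go right; 35 < 46 → go left; 35 > 33 → go right; 35 < 38 → go left. Place as left child of 38.

The deepest node is 20 at depth 5.

5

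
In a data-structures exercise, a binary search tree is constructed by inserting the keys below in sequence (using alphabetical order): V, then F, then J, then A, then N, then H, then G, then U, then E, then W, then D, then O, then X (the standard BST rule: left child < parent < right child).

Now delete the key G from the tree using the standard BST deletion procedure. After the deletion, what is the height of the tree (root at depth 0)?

5

Resulting structure (node: left, right):
  V: L=F, R=W
  F: L=A, R=J
  J: L=H, R=N
  A: L=–, R=E
  N: L=–, R=U
  H: L=G, R=–
  G: L=–, R=–
  U: L=O, R=–
  E: L=D, R=–
  W: L=–, R=X
  D: L=–, R=–
  O: L=–, R=–
  X: L=–, R=–

Delete G (at most one child — splice it out).
After deletion, deepest node is O at depth 5.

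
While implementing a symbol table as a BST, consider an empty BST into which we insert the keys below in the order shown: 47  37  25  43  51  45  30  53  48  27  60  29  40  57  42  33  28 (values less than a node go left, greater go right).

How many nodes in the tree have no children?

6

47: root
37: left child of 47 (depth 1)
25: left child of 37 (depth 2)
43: right child of 37 (depth 2)
51: right child of 47 (depth 1)
45: right child of 43 (depth 3)
30: right child of 25 (depth 3)
53: right child of 51 (depth 2)
48: left child of 51 (depth 2)
27: left child of 30 (depth 4)
60: right child of 53 (depth 3)
29: right child of 27 (depth 5)
40: left child of 43 (depth 3)
57: left child of 60 (depth 4)
42: right child of 40 (depth 4)
33: right child of 30 (depth 4)
28: left child of 29 (depth 6)

Leaves: 28, 33, 42, 45, 48, 57 — 6 in total.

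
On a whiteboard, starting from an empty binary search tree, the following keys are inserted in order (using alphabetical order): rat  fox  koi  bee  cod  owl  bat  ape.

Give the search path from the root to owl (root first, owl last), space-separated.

Resulting structure (node: left, right):
  rat: L=fox, R=–
  fox: L=bee, R=koi
  koi: L=–, R=owl
  bee: L=bat, R=cod
  cod: L=–, R=–
  owl: L=–, R=–
  bat: L=ape, R=–
  ape: L=–, R=–

rat fox koi owl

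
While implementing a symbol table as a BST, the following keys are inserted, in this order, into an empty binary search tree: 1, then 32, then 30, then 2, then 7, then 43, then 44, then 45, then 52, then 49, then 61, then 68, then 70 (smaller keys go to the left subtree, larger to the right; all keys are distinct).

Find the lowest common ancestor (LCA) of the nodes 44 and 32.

32

Insert 1: tree is empty, so 1 becomes the root.
Insert 32: 32 > 1 → go right. Place as right child of 1.
Insert 30: 30 > 1 → go right; 30 < 32 → go left. Place as left child of 32.
Insert 2: 2 > 1 → go right; 2 < 32 → go left; 2 < 30 → go left. Place as left child of 30.
Insert 7: 7 > 1 → go right; 7 < 32 → go left; 7 < 30 → go left; 7 > 2 → go right. Place as right child of 2.
Insert 43: 43 > 1 → go right; 43 > 32 → go right. Place as right child of 32.
Insert 44: 44 > 1 → go right; 44 > 32 → go right; 44 > 43 → go right. Place as right child of 43.
Insert 45: 45 > 1 → go right; 45 > 32 → go right; 45 > 43 → go right; 45 > 44 → go right. Place as right child of 44.
Insert 52: 52 > 1 → go right; 52 > 32 → go right; 52 > 43 → go right; 52 > 44 → go right; 52 > 45 → go right. Place as right child of 45.
Insert 49: 49 > 1 → go right; 49 > 32 → go right; 49 > 43 → go right; 49 > 44 → go right; 49 > 45 → go right; 49 < 52 → go left. Place as left child of 52.
Insert 61: 61 > 1 → go right; 61 > 32 → go right; 61 > 43 → go right; 61 > 44 → go right; 61 > 45 → go right; 61 > 52 → go right. Place as right child of 52.
Insert 68: 68 > 1 → go right; 68 > 32 → go right; 68 > 43 → go right; 68 > 44 → go right; 68 > 45 → go right; 68 > 52 → go right; 68 > 61 → go right. Place as right child of 61.
Insert 70: 70 > 1 → go right; 70 > 32 → go right; 70 > 43 → go right; 70 > 44 → go right; 70 > 45 → go right; 70 > 52 → go right; 70 > 61 → go right; 70 > 68 → go right. Place as right child of 68.

Path to 44: 1 → 32 → 43 → 44
Path to 32: 1 → 32
32 lies on both paths and is an ancestor of the other node.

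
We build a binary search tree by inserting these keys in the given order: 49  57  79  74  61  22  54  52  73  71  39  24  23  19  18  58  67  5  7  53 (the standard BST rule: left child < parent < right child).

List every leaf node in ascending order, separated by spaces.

49: root
57: right child of 49 (depth 1)
79: right child of 57 (depth 2)
74: left child of 79 (depth 3)
61: left child of 74 (depth 4)
22: left child of 49 (depth 1)
54: left child of 57 (depth 2)
52: left child of 54 (depth 3)
73: right child of 61 (depth 5)
71: left child of 73 (depth 6)
39: right child of 22 (depth 2)
24: left child of 39 (depth 3)
23: left child of 24 (depth 4)
19: left child of 22 (depth 2)
18: left child of 19 (depth 3)
58: left child of 61 (depth 5)
67: left child of 71 (depth 7)
5: left child of 18 (depth 4)
7: right child of 5 (depth 5)
53: right child of 52 (depth 4)

7 23 53 58 67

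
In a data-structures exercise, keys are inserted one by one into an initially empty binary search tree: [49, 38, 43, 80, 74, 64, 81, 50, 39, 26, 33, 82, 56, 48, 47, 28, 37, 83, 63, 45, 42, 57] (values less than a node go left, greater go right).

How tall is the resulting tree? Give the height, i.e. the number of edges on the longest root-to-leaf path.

Resulting structure (node: left, right):
  49: L=38, R=80
  38: L=26, R=43
  43: L=39, R=48
  80: L=74, R=81
  74: L=64, R=–
  64: L=50, R=–
  81: L=–, R=82
  50: L=–, R=56
  39: L=–, R=42
  26: L=–, R=33
  33: L=28, R=37
  82: L=–, R=83
  56: L=–, R=63
  48: L=47, R=–
  47: L=45, R=–
  28: L=–, R=–
  37: L=–, R=–
  83: L=–, R=–
  63: L=57, R=–
  45: L=–, R=–
  42: L=–, R=–
  57: L=–, R=–

The deepest node is 57 at depth 7.

7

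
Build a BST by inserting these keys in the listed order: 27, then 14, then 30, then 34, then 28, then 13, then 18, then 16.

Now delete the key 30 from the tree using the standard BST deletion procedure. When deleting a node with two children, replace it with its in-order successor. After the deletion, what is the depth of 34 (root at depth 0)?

27: root
14: left child of 27 (depth 1)
30: right child of 27 (depth 1)
34: right child of 30 (depth 2)
28: left child of 30 (depth 2)
13: left child of 14 (depth 2)
18: right child of 14 (depth 2)
16: left child of 18 (depth 3)

Delete 30 (two children — replace with in-order successor).
After deletion, path to 34: 27 → 34.

1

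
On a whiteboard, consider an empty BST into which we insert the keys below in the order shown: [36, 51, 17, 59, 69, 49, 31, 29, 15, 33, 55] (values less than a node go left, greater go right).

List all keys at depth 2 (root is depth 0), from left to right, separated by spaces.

36: root
51: right child of 36 (depth 1)
17: left child of 36 (depth 1)
59: right child of 51 (depth 2)
69: right child of 59 (depth 3)
49: left child of 51 (depth 2)
31: right child of 17 (depth 2)
29: left child of 31 (depth 3)
15: left child of 17 (depth 2)
33: right child of 31 (depth 3)
55: left child of 59 (depth 3)

15 31 49 59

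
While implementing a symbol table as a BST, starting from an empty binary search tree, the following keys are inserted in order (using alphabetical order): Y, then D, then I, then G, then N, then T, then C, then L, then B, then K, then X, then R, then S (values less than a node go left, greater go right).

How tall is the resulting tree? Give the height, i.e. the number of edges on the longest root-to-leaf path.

6

Y: root
D: left child of Y (depth 1)
I: right child of D (depth 2)
G: left child of I (depth 3)
N: right child of I (depth 3)
T: right child of N (depth 4)
C: left child of D (depth 2)
L: left child of N (depth 4)
B: left child of C (depth 3)
K: left child of L (depth 5)
X: right child of T (depth 5)
R: left child of T (depth 5)
S: right child of R (depth 6)

The deepest node is S at depth 6.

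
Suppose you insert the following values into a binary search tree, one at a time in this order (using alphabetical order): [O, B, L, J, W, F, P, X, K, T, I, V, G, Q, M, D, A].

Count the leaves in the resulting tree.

Resulting structure (node: left, right):
  O: L=B, R=W
  B: L=A, R=L
  L: L=J, R=M
  J: L=F, R=K
  W: L=P, R=X
  F: L=D, R=I
  P: L=–, R=T
  X: L=–, R=–
  K: L=–, R=–
  T: L=Q, R=V
  I: L=G, R=–
  V: L=–, R=–
  G: L=–, R=–
  Q: L=–, R=–
  M: L=–, R=–
  D: L=–, R=–
  A: L=–, R=–

Leaves: A, D, G, K, M, Q, V, X — 8 in total.

8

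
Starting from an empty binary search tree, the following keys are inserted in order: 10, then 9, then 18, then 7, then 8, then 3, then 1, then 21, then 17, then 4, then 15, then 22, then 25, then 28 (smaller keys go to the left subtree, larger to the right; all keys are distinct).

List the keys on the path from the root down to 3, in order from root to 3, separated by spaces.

10 9 7 3

Insert 10: tree is empty, so 10 becomes the root.
Insert 9: 9 < 10 → go left. Place as left child of 10.
Insert 18: 18 > 10 → go right. Place as right child of 10.
Insert 7: 7 < 10 → go left; 7 < 9 → go left. Place as left child of 9.
Insert 8: 8 < 10 → go left; 8 < 9 → go left; 8 > 7 → go right. Place as right child of 7.
Insert 3: 3 < 10 → go left; 3 < 9 → go left; 3 < 7 → go left. Place as left child of 7.
Insert 1: 1 < 10 → go left; 1 < 9 → go left; 1 < 7 → go left; 1 < 3 → go left. Place as left child of 3.
Insert 21: 21 > 10 → go right; 21 > 18 → go right. Place as right child of 18.
Insert 17: 17 > 10 → go right; 17 < 18 → go left. Place as left child of 18.
Insert 4: 4 < 10 → go left; 4 < 9 → go left; 4 < 7 → go left; 4 > 3 → go right. Place as right child of 3.
Insert 15: 15 > 10 → go right; 15 < 18 → go left; 15 < 17 → go left. Place as left child of 17.
Insert 22: 22 > 10 → go right; 22 > 18 → go right; 22 > 21 → go right. Place as right child of 21.
Insert 25: 25 > 10 → go right; 25 > 18 → go right; 25 > 21 → go right; 25 > 22 → go right. Place as right child of 22.
Insert 28: 28 > 10 → go right; 28 > 18 → go right; 28 > 21 → go right; 28 > 22 → go right; 28 > 25 → go right. Place as right child of 25.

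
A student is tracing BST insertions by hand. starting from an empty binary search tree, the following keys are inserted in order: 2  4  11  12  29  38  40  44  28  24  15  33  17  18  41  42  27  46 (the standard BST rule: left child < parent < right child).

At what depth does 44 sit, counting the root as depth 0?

7

2: root
4: right child of 2 (depth 1)
11: right child of 4 (depth 2)
12: right child of 11 (depth 3)
29: right child of 12 (depth 4)
38: right child of 29 (depth 5)
40: right child of 38 (depth 6)
44: right child of 40 (depth 7)
28: left child of 29 (depth 5)
24: left child of 28 (depth 6)
15: left child of 24 (depth 7)
33: left child of 38 (depth 6)
17: right child of 15 (depth 8)
18: right child of 17 (depth 9)
41: left child of 44 (depth 8)
42: right child of 41 (depth 9)
27: right child of 24 (depth 7)
46: right child of 44 (depth 8)

Path to 44: 2 → 4 → 11 → 12 → 29 → 38 → 40 → 44, which is 7 edges.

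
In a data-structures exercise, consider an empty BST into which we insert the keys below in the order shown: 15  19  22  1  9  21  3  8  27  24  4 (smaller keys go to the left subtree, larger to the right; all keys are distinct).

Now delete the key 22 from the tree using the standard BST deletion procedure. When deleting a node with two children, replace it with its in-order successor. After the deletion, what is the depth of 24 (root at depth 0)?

15: root
19: right child of 15 (depth 1)
22: right child of 19 (depth 2)
1: left child of 15 (depth 1)
9: right child of 1 (depth 2)
21: left child of 22 (depth 3)
3: left child of 9 (depth 3)
8: right child of 3 (depth 4)
27: right child of 22 (depth 3)
24: left child of 27 (depth 4)
4: left child of 8 (depth 5)

Delete 22 (two children — replace with in-order successor).
After deletion, path to 24: 15 → 19 → 24.

2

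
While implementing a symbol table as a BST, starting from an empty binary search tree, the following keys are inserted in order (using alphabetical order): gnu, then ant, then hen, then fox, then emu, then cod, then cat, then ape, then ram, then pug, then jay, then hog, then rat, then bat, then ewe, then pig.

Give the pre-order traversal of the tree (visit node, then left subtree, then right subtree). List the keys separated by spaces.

gnu ant fox emu cod cat ape bat ewe hen ram pug jay hog pig rat

gnu: root
ant: left child of gnu (depth 1)
hen: right child of gnu (depth 1)
fox: right child of ant (depth 2)
emu: left child of fox (depth 3)
cod: left child of emu (depth 4)
cat: left child of cod (depth 5)
ape: left child of cat (depth 6)
ram: right child of hen (depth 2)
pug: left child of ram (depth 3)
jay: left child of pug (depth 4)
hog: left child of jay (depth 5)
rat: right child of ram (depth 3)
bat: right child of ape (depth 7)
ewe: right child of emu (depth 4)
pig: right child of jay (depth 5)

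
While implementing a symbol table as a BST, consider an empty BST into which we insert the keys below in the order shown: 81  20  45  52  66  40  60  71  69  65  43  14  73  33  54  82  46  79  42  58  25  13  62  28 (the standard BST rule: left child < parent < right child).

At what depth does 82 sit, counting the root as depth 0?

1

81: root
20: left child of 81 (depth 1)
45: right child of 20 (depth 2)
52: right child of 45 (depth 3)
66: right child of 52 (depth 4)
40: left child of 45 (depth 3)
60: left child of 66 (depth 5)
71: right child of 66 (depth 5)
69: left child of 71 (depth 6)
65: right child of 60 (depth 6)
43: right child of 40 (depth 4)
14: left child of 20 (depth 2)
73: right child of 71 (depth 6)
33: left child of 40 (depth 4)
54: left child of 60 (depth 6)
82: right child of 81 (depth 1)
46: left child of 52 (depth 4)
79: right child of 73 (depth 7)
42: left child of 43 (depth 5)
58: right child of 54 (depth 7)
25: left child of 33 (depth 5)
13: left child of 14 (depth 3)
62: left child of 65 (depth 7)
28: right child of 25 (depth 6)

Path to 82: 81 → 82, which is 1 edge.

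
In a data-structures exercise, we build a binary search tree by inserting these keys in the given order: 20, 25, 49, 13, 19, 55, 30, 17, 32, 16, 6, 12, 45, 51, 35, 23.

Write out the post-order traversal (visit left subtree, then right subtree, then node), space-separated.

20: root
25: right child of 20 (depth 1)
49: right child of 25 (depth 2)
13: left child of 20 (depth 1)
19: right child of 13 (depth 2)
55: right child of 49 (depth 3)
30: left child of 49 (depth 3)
17: left child of 19 (depth 3)
32: right child of 30 (depth 4)
16: left child of 17 (depth 4)
6: left child of 13 (depth 2)
12: right child of 6 (depth 3)
45: right child of 32 (depth 5)
51: left child of 55 (depth 4)
35: left child of 45 (depth 6)
23: left child of 25 (depth 2)

12 6 16 17 19 13 23 35 45 32 30 51 55 49 25 20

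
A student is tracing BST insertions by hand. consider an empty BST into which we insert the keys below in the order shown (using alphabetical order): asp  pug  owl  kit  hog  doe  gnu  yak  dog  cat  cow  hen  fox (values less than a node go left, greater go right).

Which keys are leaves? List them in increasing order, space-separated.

asp: root
pug: right child of asp (depth 1)
owl: left child of pug (depth 2)
kit: left child of owl (depth 3)
hog: left child of kit (depth 4)
doe: left child of hog (depth 5)
gnu: right child of doe (depth 6)
yak: right child of pug (depth 2)
dog: left child of gnu (depth 7)
cat: left child of doe (depth 6)
cow: right child of cat (depth 7)
hen: right child of gnu (depth 7)
fox: right child of dog (depth 8)

cow fox hen yak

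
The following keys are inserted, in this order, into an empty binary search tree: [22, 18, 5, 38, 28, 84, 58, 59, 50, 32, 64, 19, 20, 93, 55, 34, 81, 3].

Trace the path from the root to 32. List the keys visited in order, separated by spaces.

22 38 28 32

Insert 22: tree is empty, so 22 becomes the root.
Insert 18: 18 < 22 → go left. Place as left child of 22.
Insert 5: 5 < 22 → go left; 5 < 18 → go left. Place as left child of 18.
Insert 38: 38 > 22 → go right. Place as right child of 22.
Insert 28: 28 > 22 → go right; 28 < 38 → go left. Place as left child of 38.
Insert 84: 84 > 22 → go right; 84 > 38 → go right. Place as right child of 38.
Insert 58: 58 > 22 → go right; 58 > 38 → go right; 58 < 84 → go left. Place as left child of 84.
Insert 59: 59 > 22 → go right; 59 > 38 → go right; 59 < 84 → go left; 59 > 58 → go right. Place as right child of 58.
Insert 50: 50 > 22 → go right; 50 > 38 → go right; 50 < 84 → go left; 50 < 58 → go left. Place as left child of 58.
Insert 32: 32 > 22 → go right; 32 < 38 → go left; 32 > 28 → go right. Place as right child of 28.
Insert 64: 64 > 22 → go right; 64 > 38 → go right; 64 < 84 → go left; 64 > 58 → go right; 64 > 59 → go right. Place as right child of 59.
Insert 19: 19 < 22 → go left; 19 > 18 → go right. Place as right child of 18.
Insert 20: 20 < 22 → go left; 20 > 18 → go right; 20 > 19 → go right. Place as right child of 19.
Insert 93: 93 > 22 → go right; 93 > 38 → go right; 93 > 84 → go right. Place as right child of 84.
Insert 55: 55 > 22 → go right; 55 > 38 → go right; 55 < 84 → go left; 55 < 58 → go left; 55 > 50 → go right. Place as right child of 50.
Insert 34: 34 > 22 → go right; 34 < 38 → go left; 34 > 28 → go right; 34 > 32 → go right. Place as right child of 32.
Insert 81: 81 > 22 → go right; 81 > 38 → go right; 81 < 84 → go left; 81 > 58 → go right; 81 > 59 → go right; 81 > 64 → go right. Place as right child of 64.
Insert 3: 3 < 22 → go left; 3 < 18 → go left; 3 < 5 → go left. Place as left child of 5.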